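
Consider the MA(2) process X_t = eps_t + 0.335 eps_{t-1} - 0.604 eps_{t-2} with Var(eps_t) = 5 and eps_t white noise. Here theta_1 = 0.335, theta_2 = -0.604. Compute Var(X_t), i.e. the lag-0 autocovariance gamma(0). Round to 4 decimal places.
\gamma(0) = 7.3852

For an MA(q) process X_t = eps_t + sum_i theta_i eps_{t-i} with
Var(eps_t) = sigma^2, the variance is
  gamma(0) = sigma^2 * (1 + sum_i theta_i^2).
  sum_i theta_i^2 = (0.335)^2 + (-0.604)^2 = 0.112225 + 0.364816 = 0.477041.
  gamma(0) = 5 * (1 + 0.477041) = 5 * 1.477041 = 7.385205, which rounds to 7.3852.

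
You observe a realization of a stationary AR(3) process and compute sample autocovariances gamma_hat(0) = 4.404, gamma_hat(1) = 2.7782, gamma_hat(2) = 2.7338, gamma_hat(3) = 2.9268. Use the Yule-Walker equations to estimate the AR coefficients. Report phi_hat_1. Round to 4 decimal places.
\hat\phi_{1} = 0.2660

The Yule-Walker equations for an AR(p) process read, in matrix form,
  Gamma_p phi = r_p,   with   (Gamma_p)_{ij} = gamma(|i - j|),
                       (r_p)_i = gamma(i),   i,j = 1..p.
Substitute the sample gammas (Toeplitz matrix and right-hand side of size 3):
  Gamma_p = [[4.404, 2.7782, 2.7338], [2.7782, 4.404, 2.7782], [2.7338, 2.7782, 4.404]]
  r_p     = [2.7782, 2.7338, 2.9268]
Written out (R1..R3):
  (R1) 4.404 phi_1 + 2.7782 phi_2 + 2.7338 phi_3 = 2.7782
  (R2) 2.7782 phi_1 + 4.404 phi_2 + 2.7782 phi_3 = 2.7338
  (R3) 2.7338 phi_1 + 2.7782 phi_2 + 4.404 phi_3 = 2.9268
Gaussian elimination:
  R2 <- R2 - (2.7782/4.404) R1 = R2 - (0.630836) R1:  2.651413 phi_2 + 1.053622 phi_3 = 0.981213
  R3 <- R3 - (2.7338/4.404) R1 = R3 - (0.620754) R1:  1.053622 phi_2 + 2.706983 phi_3 = 1.202222
  R3 <- R3 - (1.053622/2.651413) R2 = R3 - (0.397381) R2:  2.288294 phi_3 = 0.812306
Back-substitution:
  phi_hat_3 = 0.812306 / 2.288294 = 0.354983
  phi_hat_2 = (0.981213 - (1.053622)(0.354983)) / 2.651413 = 0.229008
  phi_hat_1 = (2.7782 - (2.7782)(0.229008) - (2.7338)(0.354983)) / 4.404 = 0.266012
So phi_hat = [0.2660, 0.2290, 0.3550].
Therefore phi_hat_1 = 0.2660.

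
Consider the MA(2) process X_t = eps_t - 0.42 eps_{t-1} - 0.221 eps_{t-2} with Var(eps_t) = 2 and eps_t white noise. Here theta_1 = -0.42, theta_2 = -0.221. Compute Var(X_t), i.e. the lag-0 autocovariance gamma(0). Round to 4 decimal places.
\gamma(0) = 2.4505

For an MA(q) process X_t = eps_t + sum_i theta_i eps_{t-i} with
Var(eps_t) = sigma^2, the variance is
  gamma(0) = sigma^2 * (1 + sum_i theta_i^2).
  sum_i theta_i^2 = (-0.42)^2 + (-0.221)^2 = 0.1764 + 0.048841 = 0.225241.
  gamma(0) = 2 * (1 + 0.225241) = 2 * 1.225241 = 2.450482, which rounds to 2.4505.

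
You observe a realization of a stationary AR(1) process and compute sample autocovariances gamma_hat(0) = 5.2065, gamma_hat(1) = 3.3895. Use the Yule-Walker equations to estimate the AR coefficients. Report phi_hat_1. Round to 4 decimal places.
\hat\phi_{1} = 0.6510

The Yule-Walker equations for an AR(p) process read, in matrix form,
  Gamma_p phi = r_p,   with   (Gamma_p)_{ij} = gamma(|i - j|),
                       (r_p)_i = gamma(i),   i,j = 1..p.
Substitute the sample gammas (Toeplitz matrix and right-hand side of size 1):
  Gamma_p = [[5.2065]]
  r_p     = [3.3895]
With p = 1 this is the single equation gamma(0) phi_1 = gamma(1):
  phi_hat_1 = gamma(1) / gamma(0) = 3.3895 / 5.2065 = 0.6510.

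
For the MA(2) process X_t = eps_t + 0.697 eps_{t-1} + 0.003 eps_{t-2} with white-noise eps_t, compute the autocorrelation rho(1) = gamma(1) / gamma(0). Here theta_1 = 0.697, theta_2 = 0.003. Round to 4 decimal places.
\rho(1) = 0.4705

For an MA(q) process with theta_0 = 1, the autocovariance is
  gamma(k) = sigma^2 * sum_{i=0..q-k} theta_i * theta_{i+k},
and rho(k) = gamma(k) / gamma(0). Sigma^2 cancels.
  numerator   = (1)*(0.697) + (0.697)*(0.003) = 0.699091.
  denominator = (1)^2 + (0.697)^2 + (0.003)^2 = 1.485818.
  rho(1) = 0.699091 / 1.485818 = 0.4705.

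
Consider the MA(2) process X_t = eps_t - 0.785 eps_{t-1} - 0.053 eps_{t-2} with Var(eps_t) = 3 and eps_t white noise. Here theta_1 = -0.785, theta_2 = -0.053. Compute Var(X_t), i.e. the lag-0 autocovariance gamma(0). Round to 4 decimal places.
\gamma(0) = 4.8571

For an MA(q) process X_t = eps_t + sum_i theta_i eps_{t-i} with
Var(eps_t) = sigma^2, the variance is
  gamma(0) = sigma^2 * (1 + sum_i theta_i^2).
  sum_i theta_i^2 = (-0.785)^2 + (-0.053)^2 = 0.616225 + 0.002809 = 0.619034.
  gamma(0) = 3 * (1 + 0.619034) = 3 * 1.619034 = 4.857102, which rounds to 4.8571.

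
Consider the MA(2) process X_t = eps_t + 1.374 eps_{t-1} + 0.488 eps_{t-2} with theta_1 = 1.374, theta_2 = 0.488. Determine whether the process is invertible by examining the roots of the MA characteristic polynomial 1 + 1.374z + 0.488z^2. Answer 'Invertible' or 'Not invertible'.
\text{Invertible}

The MA(q) characteristic polynomial is P(z) = 1 + 1.374z + 0.488z^2.
Invertibility requires all roots to lie outside the unit circle, i.e. |z| > 1 for every root.
Set 1 + (1.374) z + (0.488) z^2 = 0, i.e. a z^2 + b z + c = 0 with a = 0.488, b = 1.374, c = 1.
Discriminant D = b^2 - 4ac = (1.374)^2 - 4*(0.488)*1 = 1.887876 - (1.952) = -0.064124.
D < 0, so the roots are the complex-conjugate pair z = (-b +/- i sqrt(-D)) / (2a) = -1.4078 +/- 0.2595i.
For a conjugate pair |z|^2 = z * conj(z) = (product of roots) = c/a = 1/(0.488) = 2.04918, so |z| = sqrt(2.04918) = 1.4315 for both roots.
Moduli of all roots: 1.4315, 1.4315.
All moduli strictly greater than 1? Yes.
Verdict: Invertible.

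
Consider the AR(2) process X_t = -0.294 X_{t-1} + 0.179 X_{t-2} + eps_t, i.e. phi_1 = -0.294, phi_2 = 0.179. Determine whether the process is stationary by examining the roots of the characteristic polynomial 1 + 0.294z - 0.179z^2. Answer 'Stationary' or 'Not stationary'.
\text{Stationary}

The AR(p) characteristic polynomial is P(z) = 1 + 0.294z - 0.179z^2.
Stationarity requires all roots to lie outside the unit circle, i.e. |z| > 1 for every root.
Set 1 + (0.294) z + (-0.179) z^2 = 0, i.e. a z^2 + b z + c = 0 with a = -0.179, b = 0.294, c = 1.
Discriminant D = b^2 - 4ac = (0.294)^2 - 4*(-0.179)*1 = 0.086436 - (-0.716) = 0.802436.
D >= 0, so the roots are real: z = (-b +/- sqrt(D)) / (2a) = (-0.294 +/- 0.895788) / (-0.358).
  z_1 = (-0.294 + 0.895788) / (-0.358) = -1.681,   |z_1| = 1.681.
  z_2 = (-0.294 - 0.895788) / (-0.358) = 3.3234,   |z_2| = 3.3234.
Moduli of all roots: 1.6810, 3.3234.
All moduli strictly greater than 1? Yes.
Verdict: Stationary.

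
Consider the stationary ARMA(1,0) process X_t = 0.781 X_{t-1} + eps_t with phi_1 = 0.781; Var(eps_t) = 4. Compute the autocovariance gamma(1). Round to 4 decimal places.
\gamma(1) = 8.0095

Multiply the model equation by X_{t-k} and take expectations. With theta_0 = psi_0 = 1 and psi_j the MA(infinity) weights, this gives
  gamma(k) - sum_i phi_i gamma(k-i) = c_k,
  c_k = sigma^2 * sum_{j=k..q} theta_j psi_{j-k}   (c_k = 0 for k > q),
using gamma(-m) = gamma(m).
Pure AR (q = 0): c_0 = sigma^2 = 4, c_k = 0 for k >= 1.
Equations for k = 0 and k = 1 (AR order 1):
  gamma(0) = phi_1 gamma(1) + c_0
  gamma(1) = phi_1 gamma(0) + c_1
Substituting the second into the first: gamma(0) (1 - phi_1^2) = c_0 + phi_1 c_1, so
  gamma(0) = c_0 / (1 - phi_1^2) = 4 / (1 - (0.781)^2) = 4 / 0.390039 = 10.255385.
  gamma(1) = phi_1 gamma(0) = (0.781)(10.255385) = 8.009455.
Therefore gamma(1) = 8.0095 (to 4 decimal places).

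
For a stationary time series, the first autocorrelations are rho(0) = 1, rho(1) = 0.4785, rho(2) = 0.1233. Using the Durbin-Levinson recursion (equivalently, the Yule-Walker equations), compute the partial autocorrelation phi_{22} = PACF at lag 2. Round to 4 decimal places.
\phi_{22} = -0.1370

The PACF at lag k is phi_{kk}, the last component of the solution
to the Yule-Walker system G_k phi = r_k where
  (G_k)_{ij} = rho(|i - j|), (r_k)_i = rho(i), i,j = 1..k.
Equivalently, Durbin-Levinson gives phi_{kk} iteratively:
  phi_{11} = rho(1)
  phi_{kk} = [rho(k) - sum_{j=1..k-1} phi_{k-1,j} rho(k-j)]
            / [1 - sum_{j=1..k-1} phi_{k-1,j} rho(j)],
  phi_{k,j} = phi_{k-1,j} - phi_{kk} phi_{k-1,k-j},  j = 1..k-1.
Step k = 1:
  phi_11 = rho(1) = 0.4785.
Step k = 2:
  phi_22 = [rho(2) - phi_11 rho(1)] / [1 - phi_11 rho(1)] = [0.1233 - (0.4785)(0.4785)] / [1 - (0.4785)(0.4785)]
         = -0.10566225 / 0.77103775 = -0.137.
Therefore phi_{22} = -0.1370.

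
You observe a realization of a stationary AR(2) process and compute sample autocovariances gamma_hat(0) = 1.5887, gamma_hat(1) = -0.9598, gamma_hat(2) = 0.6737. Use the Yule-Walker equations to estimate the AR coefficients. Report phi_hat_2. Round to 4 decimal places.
\hat\phi_{2} = 0.0930

The Yule-Walker equations for an AR(p) process read, in matrix form,
  Gamma_p phi = r_p,   with   (Gamma_p)_{ij} = gamma(|i - j|),
                       (r_p)_i = gamma(i),   i,j = 1..p.
Substitute the sample gammas (Toeplitz matrix and right-hand side of size 2):
  Gamma_p = [[1.5887, -0.9598], [-0.9598, 1.5887]]
  r_p     = [-0.9598, 0.6737]
Written out:
  1.5887 phi_1 - 0.9598 phi_2 = -0.9598
  -0.9598 phi_1 + 1.5887 phi_2 = 0.6737
Solve by Cramer's rule:
  det = gamma(0)^2 - gamma(1)^2 = (1.5887)^2 - (-0.9598)^2 = 2.52396769 - 0.92121604 = 1.60275165
  phi_hat_1 = [gamma(1) gamma(0) - gamma(1) gamma(2)] / det = [(-0.9598)(1.5887) - (-0.9598)(0.6737)] / 1.60275165 = -0.878217 / 1.60275165 = -0.5479
  phi_hat_2 = [gamma(0) gamma(2) - gamma(1)^2] / det = [(1.5887)(0.6737) - (-0.9598)^2] / 1.60275165 = 0.14909115 / 1.60275165 = 0.093
So phi_hat = [-0.5479, 0.0930].
Therefore phi_hat_2 = 0.0930.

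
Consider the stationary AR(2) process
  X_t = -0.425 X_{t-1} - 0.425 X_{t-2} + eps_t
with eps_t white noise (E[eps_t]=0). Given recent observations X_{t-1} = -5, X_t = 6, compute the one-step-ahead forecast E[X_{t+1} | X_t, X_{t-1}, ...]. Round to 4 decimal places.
E[X_{t+1} \mid \mathcal F_t] = -0.4250

For an AR(p) model X_t = c + sum_i phi_i X_{t-i} + eps_t, the
one-step-ahead conditional mean is
  E[X_{t+1} | X_t, ...] = c + sum_i phi_i X_{t+1-i}.
Substitute known values:
  E[X_{t+1} | ...] = (-0.425) * (6) + (-0.425) * (-5)
                   = -0.4250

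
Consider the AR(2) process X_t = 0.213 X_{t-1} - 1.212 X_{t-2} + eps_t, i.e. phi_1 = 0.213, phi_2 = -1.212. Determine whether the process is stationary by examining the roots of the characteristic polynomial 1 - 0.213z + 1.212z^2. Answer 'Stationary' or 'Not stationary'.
\text{Not stationary}

The AR(p) characteristic polynomial is P(z) = 1 - 0.213z + 1.212z^2.
Stationarity requires all roots to lie outside the unit circle, i.e. |z| > 1 for every root.
Set 1 + (-0.213) z + (1.212) z^2 = 0, i.e. a z^2 + b z + c = 0 with a = 1.212, b = -0.213, c = 1.
Discriminant D = b^2 - 4ac = (-0.213)^2 - 4*(1.212)*1 = 0.045369 - (4.848) = -4.802631.
D < 0, so the roots are the complex-conjugate pair z = (-b +/- i sqrt(-D)) / (2a) = 0.0879 +/- 0.9041i.
For a conjugate pair |z|^2 = z * conj(z) = (product of roots) = c/a = 1/(1.212) = 0.825083, so |z| = sqrt(0.825083) = 0.9083 for both roots.
Moduli of all roots: 0.9083, 0.9083.
All moduli strictly greater than 1? No.
Verdict: Not stationary.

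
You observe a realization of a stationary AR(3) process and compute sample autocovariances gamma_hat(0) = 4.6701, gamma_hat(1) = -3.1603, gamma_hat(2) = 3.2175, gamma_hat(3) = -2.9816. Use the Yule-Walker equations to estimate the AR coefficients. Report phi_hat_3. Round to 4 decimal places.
\hat\phi_{3} = -0.1860

The Yule-Walker equations for an AR(p) process read, in matrix form,
  Gamma_p phi = r_p,   with   (Gamma_p)_{ij} = gamma(|i - j|),
                       (r_p)_i = gamma(i),   i,j = 1..p.
Substitute the sample gammas (Toeplitz matrix and right-hand side of size 3):
  Gamma_p = [[4.6701, -3.1603, 3.2175], [-3.1603, 4.6701, -3.1603], [3.2175, -3.1603, 4.6701]]
  r_p     = [-3.1603, 3.2175, -2.9816]
Written out (R1..R3):
  (R1) 4.6701 phi_1 - 3.1603 phi_2 + 3.2175 phi_3 = -3.1603
  (R2) -3.1603 phi_1 + 4.6701 phi_2 - 3.1603 phi_3 = 3.2175
  (R3) 3.2175 phi_1 - 3.1603 phi_2 + 4.6701 phi_3 = -2.9816
Gaussian elimination:
  R2 <- R2 - (-3.1603/4.6701) R1 = R2 - (-0.676709) R1:  2.531496 phi_2 - 0.982988 phi_3 = 1.078896
  R3 <- R3 - (3.2175/4.6701) R1 = R3 - (0.688957) R1:  -0.982988 phi_2 + 2.45338 phi_3 = -0.804288
  R3 <- R3 - (-0.982988/2.531496) R2 = R3 - (-0.388303) R2:  2.071682 phi_3 = -0.385349
Back-substitution:
  phi_hat_3 = -0.385349 / 2.071682 = -0.186008
  phi_hat_2 = (1.078896 - (-0.982988)(-0.186008)) / 2.531496 = 0.353962
  phi_hat_1 = (-3.1603 - (-3.1603)(0.353962) - (3.2175)(-0.186008)) / 4.6701 = -0.309029
So phi_hat = [-0.3090, 0.3540, -0.1860].
Therefore phi_hat_3 = -0.1860.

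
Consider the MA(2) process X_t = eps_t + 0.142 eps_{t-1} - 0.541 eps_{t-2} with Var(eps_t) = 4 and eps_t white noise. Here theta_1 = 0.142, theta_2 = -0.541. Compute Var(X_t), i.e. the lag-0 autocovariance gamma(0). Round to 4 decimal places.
\gamma(0) = 5.2514

For an MA(q) process X_t = eps_t + sum_i theta_i eps_{t-i} with
Var(eps_t) = sigma^2, the variance is
  gamma(0) = sigma^2 * (1 + sum_i theta_i^2).
  sum_i theta_i^2 = (0.142)^2 + (-0.541)^2 = 0.020164 + 0.292681 = 0.312845.
  gamma(0) = 4 * (1 + 0.312845) = 4 * 1.312845 = 5.25138, which rounds to 5.2514.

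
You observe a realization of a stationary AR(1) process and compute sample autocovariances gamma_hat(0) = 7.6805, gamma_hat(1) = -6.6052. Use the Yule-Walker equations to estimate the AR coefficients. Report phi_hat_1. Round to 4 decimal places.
\hat\phi_{1} = -0.8600

The Yule-Walker equations for an AR(p) process read, in matrix form,
  Gamma_p phi = r_p,   with   (Gamma_p)_{ij} = gamma(|i - j|),
                       (r_p)_i = gamma(i),   i,j = 1..p.
Substitute the sample gammas (Toeplitz matrix and right-hand side of size 1):
  Gamma_p = [[7.6805]]
  r_p     = [-6.6052]
With p = 1 this is the single equation gamma(0) phi_1 = gamma(1):
  phi_hat_1 = gamma(1) / gamma(0) = -6.6052 / 7.6805 = -0.8600.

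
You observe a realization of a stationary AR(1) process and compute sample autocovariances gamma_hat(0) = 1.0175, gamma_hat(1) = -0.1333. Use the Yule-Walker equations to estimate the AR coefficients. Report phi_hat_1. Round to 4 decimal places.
\hat\phi_{1} = -0.1310

The Yule-Walker equations for an AR(p) process read, in matrix form,
  Gamma_p phi = r_p,   with   (Gamma_p)_{ij} = gamma(|i - j|),
                       (r_p)_i = gamma(i),   i,j = 1..p.
Substitute the sample gammas (Toeplitz matrix and right-hand side of size 1):
  Gamma_p = [[1.0175]]
  r_p     = [-0.1333]
With p = 1 this is the single equation gamma(0) phi_1 = gamma(1):
  phi_hat_1 = gamma(1) / gamma(0) = -0.1333 / 1.0175 = -0.1310.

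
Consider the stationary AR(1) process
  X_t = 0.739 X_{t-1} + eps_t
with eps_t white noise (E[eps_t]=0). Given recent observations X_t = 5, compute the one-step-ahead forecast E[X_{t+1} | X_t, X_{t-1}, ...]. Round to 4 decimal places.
E[X_{t+1} \mid \mathcal F_t] = 3.6950

For an AR(p) model X_t = c + sum_i phi_i X_{t-i} + eps_t, the
one-step-ahead conditional mean is
  E[X_{t+1} | X_t, ...] = c + sum_i phi_i X_{t+1-i}.
Substitute known values:
  E[X_{t+1} | ...] = (0.739) * (5)
                   = 3.6950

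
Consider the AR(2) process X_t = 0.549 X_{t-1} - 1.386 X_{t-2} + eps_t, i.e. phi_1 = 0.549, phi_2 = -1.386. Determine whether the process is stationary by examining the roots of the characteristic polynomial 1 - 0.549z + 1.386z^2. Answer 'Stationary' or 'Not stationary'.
\text{Not stationary}

The AR(p) characteristic polynomial is P(z) = 1 - 0.549z + 1.386z^2.
Stationarity requires all roots to lie outside the unit circle, i.e. |z| > 1 for every root.
Set 1 + (-0.549) z + (1.386) z^2 = 0, i.e. a z^2 + b z + c = 0 with a = 1.386, b = -0.549, c = 1.
Discriminant D = b^2 - 4ac = (-0.549)^2 - 4*(1.386)*1 = 0.301401 - (5.544) = -5.242599.
D < 0, so the roots are the complex-conjugate pair z = (-b +/- i sqrt(-D)) / (2a) = 0.1981 +/- 0.826i.
For a conjugate pair |z|^2 = z * conj(z) = (product of roots) = c/a = 1/(1.386) = 0.721501, so |z| = sqrt(0.721501) = 0.8494 for both roots.
Moduli of all roots: 0.8494, 0.8494.
All moduli strictly greater than 1? No.
Verdict: Not stationary.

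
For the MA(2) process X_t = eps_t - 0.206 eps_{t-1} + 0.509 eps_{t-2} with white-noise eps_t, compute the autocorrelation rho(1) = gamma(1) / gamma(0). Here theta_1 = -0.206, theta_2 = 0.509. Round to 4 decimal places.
\rho(1) = -0.2388

For an MA(q) process with theta_0 = 1, the autocovariance is
  gamma(k) = sigma^2 * sum_{i=0..q-k} theta_i * theta_{i+k},
and rho(k) = gamma(k) / gamma(0). Sigma^2 cancels.
  numerator   = (1)*(-0.206) + (-0.206)*(0.509) = -0.310854.
  denominator = (1)^2 + (-0.206)^2 + (0.509)^2 = 1.301517.
  rho(1) = -0.310854 / 1.301517 = -0.2388.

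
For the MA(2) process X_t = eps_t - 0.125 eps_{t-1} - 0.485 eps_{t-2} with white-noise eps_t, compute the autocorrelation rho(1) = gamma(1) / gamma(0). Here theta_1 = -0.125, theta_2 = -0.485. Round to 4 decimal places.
\rho(1) = -0.0515

For an MA(q) process with theta_0 = 1, the autocovariance is
  gamma(k) = sigma^2 * sum_{i=0..q-k} theta_i * theta_{i+k},
and rho(k) = gamma(k) / gamma(0). Sigma^2 cancels.
  numerator   = (1)*(-0.125) + (-0.125)*(-0.485) = -0.064375.
  denominator = (1)^2 + (-0.125)^2 + (-0.485)^2 = 1.25085.
  rho(1) = -0.064375 / 1.25085 = -0.0515.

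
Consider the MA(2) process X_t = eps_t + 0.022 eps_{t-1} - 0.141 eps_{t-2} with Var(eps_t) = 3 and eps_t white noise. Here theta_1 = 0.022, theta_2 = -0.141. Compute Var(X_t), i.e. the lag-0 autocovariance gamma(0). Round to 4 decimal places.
\gamma(0) = 3.0611

For an MA(q) process X_t = eps_t + sum_i theta_i eps_{t-i} with
Var(eps_t) = sigma^2, the variance is
  gamma(0) = sigma^2 * (1 + sum_i theta_i^2).
  sum_i theta_i^2 = (0.022)^2 + (-0.141)^2 = 0.000484 + 0.019881 = 0.020365.
  gamma(0) = 3 * (1 + 0.020365) = 3 * 1.020365 = 3.061095, which rounds to 3.0611.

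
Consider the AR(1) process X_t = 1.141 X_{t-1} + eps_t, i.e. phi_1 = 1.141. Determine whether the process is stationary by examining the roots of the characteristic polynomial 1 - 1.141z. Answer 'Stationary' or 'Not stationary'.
\text{Not stationary}

The AR(p) characteristic polynomial is P(z) = 1 - 1.141z.
Stationarity requires all roots to lie outside the unit circle, i.e. |z| > 1 for every root.
This is linear in z: 1 + (-1.141) z = 0  =>  z = -1/(-1.141) = 0.876424,  |z| = 0.876424.
Moduli of all roots: 0.8764.
All moduli strictly greater than 1? No.
Verdict: Not stationary.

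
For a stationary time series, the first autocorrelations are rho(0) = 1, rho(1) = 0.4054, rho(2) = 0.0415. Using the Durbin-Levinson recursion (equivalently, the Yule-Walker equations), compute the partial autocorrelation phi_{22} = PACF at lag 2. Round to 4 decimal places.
\phi_{22} = -0.1470

The PACF at lag k is phi_{kk}, the last component of the solution
to the Yule-Walker system G_k phi = r_k where
  (G_k)_{ij} = rho(|i - j|), (r_k)_i = rho(i), i,j = 1..k.
Equivalently, Durbin-Levinson gives phi_{kk} iteratively:
  phi_{11} = rho(1)
  phi_{kk} = [rho(k) - sum_{j=1..k-1} phi_{k-1,j} rho(k-j)]
            / [1 - sum_{j=1..k-1} phi_{k-1,j} rho(j)],
  phi_{k,j} = phi_{k-1,j} - phi_{kk} phi_{k-1,k-j},  j = 1..k-1.
Step k = 1:
  phi_11 = rho(1) = 0.4054.
Step k = 2:
  phi_22 = [rho(2) - phi_11 rho(1)] / [1 - phi_11 rho(1)] = [0.0415 - (0.4054)(0.4054)] / [1 - (0.4054)(0.4054)]
         = -0.12284916 / 0.83565084 = -0.147.
Therefore phi_{22} = -0.1470.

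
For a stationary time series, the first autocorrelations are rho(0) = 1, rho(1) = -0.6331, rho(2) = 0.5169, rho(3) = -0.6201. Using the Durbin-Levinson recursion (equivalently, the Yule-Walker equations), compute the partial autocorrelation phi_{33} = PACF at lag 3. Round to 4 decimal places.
\phi_{33} = -0.4051

The PACF at lag k is phi_{kk}, the last component of the solution
to the Yule-Walker system G_k phi = r_k where
  (G_k)_{ij} = rho(|i - j|), (r_k)_i = rho(i), i,j = 1..k.
Equivalently, Durbin-Levinson gives phi_{kk} iteratively:
  phi_{11} = rho(1)
  phi_{kk} = [rho(k) - sum_{j=1..k-1} phi_{k-1,j} rho(k-j)]
            / [1 - sum_{j=1..k-1} phi_{k-1,j} rho(j)],
  phi_{k,j} = phi_{k-1,j} - phi_{kk} phi_{k-1,k-j},  j = 1..k-1.
Step k = 1:
  phi_11 = rho(1) = -0.6331.
Step k = 2:
  phi_22 = [rho(2) - phi_11 rho(1)] / [1 - phi_11 rho(1)] = [0.5169 - (-0.6331)(-0.6331)] / [1 - (-0.6331)(-0.6331)]
         = 0.11608439 / 0.59918439 = 0.193737.
  Update: phi_21 = phi_11 - phi_22 phi_11 = -0.6331 - (0.193737)(-0.6331) = -0.510445.
Step k = 3:
  phi_33 = [rho(3) - phi_21 rho(2) - phi_22 rho(1)] / [1 - phi_21 rho(1) - phi_22 rho(2)]
    numerator   = -0.6201 - (-0.510445)(0.5169) - (0.193737)(-0.6331) = -0.23359593
    denominator = 1 - (-0.510445)(-0.6331) - (0.193737)(0.5169) = 0.57669451
  phi_33 = -0.23359593 / 0.57669451 = -0.4051.
Therefore phi_{33} = -0.4051.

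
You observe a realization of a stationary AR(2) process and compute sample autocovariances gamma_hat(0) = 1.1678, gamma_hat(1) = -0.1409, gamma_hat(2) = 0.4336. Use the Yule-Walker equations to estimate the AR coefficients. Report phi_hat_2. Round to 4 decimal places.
\hat\phi_{2} = 0.3620

The Yule-Walker equations for an AR(p) process read, in matrix form,
  Gamma_p phi = r_p,   with   (Gamma_p)_{ij} = gamma(|i - j|),
                       (r_p)_i = gamma(i),   i,j = 1..p.
Substitute the sample gammas (Toeplitz matrix and right-hand side of size 2):
  Gamma_p = [[1.1678, -0.1409], [-0.1409, 1.1678]]
  r_p     = [-0.1409, 0.4336]
Written out:
  1.1678 phi_1 - 0.1409 phi_2 = -0.1409
  -0.1409 phi_1 + 1.1678 phi_2 = 0.4336
Solve by Cramer's rule:
  det = gamma(0)^2 - gamma(1)^2 = (1.1678)^2 - (-0.1409)^2 = 1.36375684 - 0.01985281 = 1.34390403
  phi_hat_1 = [gamma(1) gamma(0) - gamma(1) gamma(2)] / det = [(-0.1409)(1.1678) - (-0.1409)(0.4336)] / 1.34390403 = -0.10344878 / 1.34390403 = -0.077
  phi_hat_2 = [gamma(0) gamma(2) - gamma(1)^2] / det = [(1.1678)(0.4336) - (-0.1409)^2] / 1.34390403 = 0.48650527 / 1.34390403 = 0.362
So phi_hat = [-0.0770, 0.3620].
Therefore phi_hat_2 = 0.3620.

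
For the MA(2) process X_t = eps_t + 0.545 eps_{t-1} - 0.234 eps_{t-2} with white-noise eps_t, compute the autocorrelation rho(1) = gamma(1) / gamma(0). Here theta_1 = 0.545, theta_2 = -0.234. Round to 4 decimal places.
\rho(1) = 0.3088

For an MA(q) process with theta_0 = 1, the autocovariance is
  gamma(k) = sigma^2 * sum_{i=0..q-k} theta_i * theta_{i+k},
and rho(k) = gamma(k) / gamma(0). Sigma^2 cancels.
  numerator   = (1)*(0.545) + (0.545)*(-0.234) = 0.41747.
  denominator = (1)^2 + (0.545)^2 + (-0.234)^2 = 1.351781.
  rho(1) = 0.41747 / 1.351781 = 0.3088.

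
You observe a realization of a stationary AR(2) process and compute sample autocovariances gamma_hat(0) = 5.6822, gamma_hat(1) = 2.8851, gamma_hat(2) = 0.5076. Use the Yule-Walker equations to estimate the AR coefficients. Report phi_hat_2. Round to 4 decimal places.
\hat\phi_{2} = -0.2270

The Yule-Walker equations for an AR(p) process read, in matrix form,
  Gamma_p phi = r_p,   with   (Gamma_p)_{ij} = gamma(|i - j|),
                       (r_p)_i = gamma(i),   i,j = 1..p.
Substitute the sample gammas (Toeplitz matrix and right-hand side of size 2):
  Gamma_p = [[5.6822, 2.8851], [2.8851, 5.6822]]
  r_p     = [2.8851, 0.5076]
Written out:
  5.6822 phi_1 + 2.8851 phi_2 = 2.8851
  2.8851 phi_1 + 5.6822 phi_2 = 0.5076
Solve by Cramer's rule:
  det = gamma(0)^2 - gamma(1)^2 = (5.6822)^2 - (2.8851)^2 = 32.28739684 - 8.32380201 = 23.96359483
  phi_hat_1 = [gamma(1) gamma(0) - gamma(1) gamma(2)] / det = [(2.8851)(5.6822) - (2.8851)(0.5076)] / 23.96359483 = 14.92923846 / 23.96359483 = 0.623
  phi_hat_2 = [gamma(0) gamma(2) - gamma(1)^2] / det = [(5.6822)(0.5076) - (2.8851)^2] / 23.96359483 = -5.43951729 / 23.96359483 = -0.227
So phi_hat = [0.6230, -0.2270].
Therefore phi_hat_2 = -0.2270.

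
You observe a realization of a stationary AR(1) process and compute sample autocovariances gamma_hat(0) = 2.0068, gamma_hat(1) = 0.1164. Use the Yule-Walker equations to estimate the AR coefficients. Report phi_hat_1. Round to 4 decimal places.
\hat\phi_{1} = 0.0580

The Yule-Walker equations for an AR(p) process read, in matrix form,
  Gamma_p phi = r_p,   with   (Gamma_p)_{ij} = gamma(|i - j|),
                       (r_p)_i = gamma(i),   i,j = 1..p.
Substitute the sample gammas (Toeplitz matrix and right-hand side of size 1):
  Gamma_p = [[2.0068]]
  r_p     = [0.1164]
With p = 1 this is the single equation gamma(0) phi_1 = gamma(1):
  phi_hat_1 = gamma(1) / gamma(0) = 0.1164 / 2.0068 = 0.0580.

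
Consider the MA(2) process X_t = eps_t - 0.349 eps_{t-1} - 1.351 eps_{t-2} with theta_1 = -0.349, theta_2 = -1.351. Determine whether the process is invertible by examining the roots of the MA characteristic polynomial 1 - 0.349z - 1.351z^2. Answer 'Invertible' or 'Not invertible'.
\text{Not invertible}

The MA(q) characteristic polynomial is P(z) = 1 - 0.349z - 1.351z^2.
Invertibility requires all roots to lie outside the unit circle, i.e. |z| > 1 for every root.
Set 1 + (-0.349) z + (-1.351) z^2 = 0, i.e. a z^2 + b z + c = 0 with a = -1.351, b = -0.349, c = 1.
Discriminant D = b^2 - 4ac = (-0.349)^2 - 4*(-1.351)*1 = 0.121801 - (-5.404) = 5.525801.
D >= 0, so the roots are real: z = (-b +/- sqrt(D)) / (2a) = (0.349 +/- 2.350702) / (-2.702).
  z_1 = (0.349 + 2.350702) / (-2.702) = -0.9991,   |z_1| = 0.9991.
  z_2 = (0.349 - 2.350702) / (-2.702) = 0.7408,   |z_2| = 0.7408.
Moduli of all roots: 0.9991, 0.7408.
All moduli strictly greater than 1? No.
Verdict: Not invertible.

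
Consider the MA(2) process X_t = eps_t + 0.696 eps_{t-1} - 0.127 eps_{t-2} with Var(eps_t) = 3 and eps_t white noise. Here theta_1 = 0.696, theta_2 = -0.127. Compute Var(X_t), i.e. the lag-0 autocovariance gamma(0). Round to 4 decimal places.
\gamma(0) = 4.5016

For an MA(q) process X_t = eps_t + sum_i theta_i eps_{t-i} with
Var(eps_t) = sigma^2, the variance is
  gamma(0) = sigma^2 * (1 + sum_i theta_i^2).
  sum_i theta_i^2 = (0.696)^2 + (-0.127)^2 = 0.484416 + 0.016129 = 0.500545.
  gamma(0) = 3 * (1 + 0.500545) = 3 * 1.500545 = 4.501635, which rounds to 4.5016.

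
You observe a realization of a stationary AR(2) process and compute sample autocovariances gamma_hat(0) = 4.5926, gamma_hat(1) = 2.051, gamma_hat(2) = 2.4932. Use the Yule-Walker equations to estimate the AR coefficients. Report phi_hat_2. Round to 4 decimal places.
\hat\phi_{2} = 0.4290

The Yule-Walker equations for an AR(p) process read, in matrix form,
  Gamma_p phi = r_p,   with   (Gamma_p)_{ij} = gamma(|i - j|),
                       (r_p)_i = gamma(i),   i,j = 1..p.
Substitute the sample gammas (Toeplitz matrix and right-hand side of size 2):
  Gamma_p = [[4.5926, 2.051], [2.051, 4.5926]]
  r_p     = [2.051, 2.4932]
Written out:
  4.5926 phi_1 + 2.051 phi_2 = 2.051
  2.051 phi_1 + 4.5926 phi_2 = 2.4932
Solve by Cramer's rule:
  det = gamma(0)^2 - gamma(1)^2 = (4.5926)^2 - (2.051)^2 = 21.09197476 - 4.206601 = 16.88537376
  phi_hat_1 = [gamma(1) gamma(0) - gamma(1) gamma(2)] / det = [(2.051)(4.5926) - (2.051)(2.4932)] / 16.88537376 = 4.3058694 / 16.88537376 = 0.255
  phi_hat_2 = [gamma(0) gamma(2) - gamma(1)^2] / det = [(4.5926)(2.4932) - (2.051)^2] / 16.88537376 = 7.24366932 / 16.88537376 = 0.429
So phi_hat = [0.2550, 0.4290].
Therefore phi_hat_2 = 0.4290.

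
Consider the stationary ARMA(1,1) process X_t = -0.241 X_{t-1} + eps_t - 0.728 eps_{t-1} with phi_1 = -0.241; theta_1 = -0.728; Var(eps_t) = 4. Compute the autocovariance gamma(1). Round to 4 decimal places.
\gamma(1) = -4.8370

Multiply the model equation by X_{t-k} and take expectations. With theta_0 = psi_0 = 1 and psi_j the MA(infinity) weights, this gives
  gamma(k) - sum_i phi_i gamma(k-i) = c_k,
  c_k = sigma^2 * sum_{j=k..q} theta_j psi_{j-k}   (c_k = 0 for k > q),
using gamma(-m) = gamma(m).
psi-weights needed (psi_j = theta_j + sum_i phi_i psi_{j-i}):
  psi_1 = theta_1 + phi_1 = -0.728 + (-0.241) = -0.969
Right-hand sides:
  c_0 = sigma^2 (1 + theta_1 psi_1) = 4 * (1 + (-0.728)(-0.969)) = 4 * 1.705432 = 6.821728
  c_1 = sigma^2 theta_1 = 4 * (-0.728) = -2.912
  c_2 = 0
Equations for k = 0 and k = 1 (AR order 1):
  gamma(0) = phi_1 gamma(1) + c_0
  gamma(1) = phi_1 gamma(0) + c_1
Substituting the second into the first: gamma(0) (1 - phi_1^2) = c_0 + phi_1 c_1, so
  gamma(0) = (c_0 + phi_1 c_1) / (1 - phi_1^2) = (6.821728 + (-0.241)(-2.912)) / (1 - (-0.241)^2) = 7.52352 / 0.941919 = 7.987438.
  gamma(1) = phi_1 gamma(0) + c_1 = (-0.241)(7.987438) + (-2.912) = -4.836973.
Therefore gamma(1) = -4.8370 (to 4 decimal places).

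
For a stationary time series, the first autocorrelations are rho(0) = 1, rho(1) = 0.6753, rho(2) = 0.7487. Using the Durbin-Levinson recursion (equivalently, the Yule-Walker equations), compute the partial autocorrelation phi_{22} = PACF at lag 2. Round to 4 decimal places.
\phi_{22} = 0.5380

The PACF at lag k is phi_{kk}, the last component of the solution
to the Yule-Walker system G_k phi = r_k where
  (G_k)_{ij} = rho(|i - j|), (r_k)_i = rho(i), i,j = 1..k.
Equivalently, Durbin-Levinson gives phi_{kk} iteratively:
  phi_{11} = rho(1)
  phi_{kk} = [rho(k) - sum_{j=1..k-1} phi_{k-1,j} rho(k-j)]
            / [1 - sum_{j=1..k-1} phi_{k-1,j} rho(j)],
  phi_{k,j} = phi_{k-1,j} - phi_{kk} phi_{k-1,k-j},  j = 1..k-1.
Step k = 1:
  phi_11 = rho(1) = 0.6753.
Step k = 2:
  phi_22 = [rho(2) - phi_11 rho(1)] / [1 - phi_11 rho(1)] = [0.7487 - (0.6753)(0.6753)] / [1 - (0.6753)(0.6753)]
         = 0.29266991 / 0.54396991 = 0.538.
Therefore phi_{22} = 0.5380.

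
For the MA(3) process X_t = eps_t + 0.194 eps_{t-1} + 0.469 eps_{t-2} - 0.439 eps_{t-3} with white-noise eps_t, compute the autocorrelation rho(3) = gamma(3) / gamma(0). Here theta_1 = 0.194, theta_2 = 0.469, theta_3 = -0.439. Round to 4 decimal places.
\rho(3) = -0.3027

For an MA(q) process with theta_0 = 1, the autocovariance is
  gamma(k) = sigma^2 * sum_{i=0..q-k} theta_i * theta_{i+k},
and rho(k) = gamma(k) / gamma(0). Sigma^2 cancels.
  numerator   = (1)*(-0.439) = -0.439.
  denominator = (1)^2 + (0.194)^2 + (0.469)^2 + (-0.439)^2 = 1.450318.
  rho(3) = -0.439 / 1.450318 = -0.3027.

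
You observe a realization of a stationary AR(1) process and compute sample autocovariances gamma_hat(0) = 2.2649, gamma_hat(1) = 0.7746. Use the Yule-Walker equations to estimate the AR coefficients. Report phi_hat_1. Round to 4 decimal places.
\hat\phi_{1} = 0.3420

The Yule-Walker equations for an AR(p) process read, in matrix form,
  Gamma_p phi = r_p,   with   (Gamma_p)_{ij} = gamma(|i - j|),
                       (r_p)_i = gamma(i),   i,j = 1..p.
Substitute the sample gammas (Toeplitz matrix and right-hand side of size 1):
  Gamma_p = [[2.2649]]
  r_p     = [0.7746]
With p = 1 this is the single equation gamma(0) phi_1 = gamma(1):
  phi_hat_1 = gamma(1) / gamma(0) = 0.7746 / 2.2649 = 0.3420.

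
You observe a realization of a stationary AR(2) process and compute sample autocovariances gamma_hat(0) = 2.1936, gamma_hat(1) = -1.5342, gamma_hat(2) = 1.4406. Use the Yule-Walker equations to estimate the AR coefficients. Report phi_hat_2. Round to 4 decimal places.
\hat\phi_{2} = 0.3280

The Yule-Walker equations for an AR(p) process read, in matrix form,
  Gamma_p phi = r_p,   with   (Gamma_p)_{ij} = gamma(|i - j|),
                       (r_p)_i = gamma(i),   i,j = 1..p.
Substitute the sample gammas (Toeplitz matrix and right-hand side of size 2):
  Gamma_p = [[2.1936, -1.5342], [-1.5342, 2.1936]]
  r_p     = [-1.5342, 1.4406]
Written out:
  2.1936 phi_1 - 1.5342 phi_2 = -1.5342
  -1.5342 phi_1 + 2.1936 phi_2 = 1.4406
Solve by Cramer's rule:
  det = gamma(0)^2 - gamma(1)^2 = (2.1936)^2 - (-1.5342)^2 = 4.81188096 - 2.35376964 = 2.45811132
  phi_hat_1 = [gamma(1) gamma(0) - gamma(1) gamma(2)] / det = [(-1.5342)(2.1936) - (-1.5342)(1.4406)] / 2.45811132 = -1.1552526 / 2.45811132 = -0.47
  phi_hat_2 = [gamma(0) gamma(2) - gamma(1)^2] / det = [(2.1936)(1.4406) - (-1.5342)^2] / 2.45811132 = 0.80633052 / 2.45811132 = 0.328
So phi_hat = [-0.4700, 0.3280].
Therefore phi_hat_2 = 0.3280.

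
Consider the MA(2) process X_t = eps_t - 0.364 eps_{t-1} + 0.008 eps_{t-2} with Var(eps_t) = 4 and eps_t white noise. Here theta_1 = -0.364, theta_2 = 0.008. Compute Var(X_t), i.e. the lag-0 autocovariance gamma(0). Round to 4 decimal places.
\gamma(0) = 4.5302

For an MA(q) process X_t = eps_t + sum_i theta_i eps_{t-i} with
Var(eps_t) = sigma^2, the variance is
  gamma(0) = sigma^2 * (1 + sum_i theta_i^2).
  sum_i theta_i^2 = (-0.364)^2 + (0.008)^2 = 0.132496 + 0.000064 = 0.13256.
  gamma(0) = 4 * (1 + 0.13256) = 4 * 1.13256 = 4.53024, which rounds to 4.5302.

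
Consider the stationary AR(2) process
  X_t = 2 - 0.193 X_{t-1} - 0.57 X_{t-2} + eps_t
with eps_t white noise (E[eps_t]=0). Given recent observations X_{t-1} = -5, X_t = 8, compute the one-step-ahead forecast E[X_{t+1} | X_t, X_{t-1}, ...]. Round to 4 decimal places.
E[X_{t+1} \mid \mathcal F_t] = 3.3060

For an AR(p) model X_t = c + sum_i phi_i X_{t-i} + eps_t, the
one-step-ahead conditional mean is
  E[X_{t+1} | X_t, ...] = c + sum_i phi_i X_{t+1-i}.
Substitute known values:
  E[X_{t+1} | ...] = 2 + (-0.193) * (8) + (-0.57) * (-5)
                   = 3.3060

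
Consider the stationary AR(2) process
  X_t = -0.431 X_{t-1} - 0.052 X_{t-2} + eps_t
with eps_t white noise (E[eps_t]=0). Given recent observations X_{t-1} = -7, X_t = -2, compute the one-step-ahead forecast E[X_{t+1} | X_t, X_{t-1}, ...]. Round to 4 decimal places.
E[X_{t+1} \mid \mathcal F_t] = 1.2260

For an AR(p) model X_t = c + sum_i phi_i X_{t-i} + eps_t, the
one-step-ahead conditional mean is
  E[X_{t+1} | X_t, ...] = c + sum_i phi_i X_{t+1-i}.
Substitute known values:
  E[X_{t+1} | ...] = (-0.431) * (-2) + (-0.052) * (-7)
                   = 1.2260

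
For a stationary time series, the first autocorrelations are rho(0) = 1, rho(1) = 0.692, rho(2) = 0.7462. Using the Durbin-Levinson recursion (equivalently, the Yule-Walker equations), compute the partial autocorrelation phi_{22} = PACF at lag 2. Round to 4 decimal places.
\phi_{22} = 0.5130

The PACF at lag k is phi_{kk}, the last component of the solution
to the Yule-Walker system G_k phi = r_k where
  (G_k)_{ij} = rho(|i - j|), (r_k)_i = rho(i), i,j = 1..k.
Equivalently, Durbin-Levinson gives phi_{kk} iteratively:
  phi_{11} = rho(1)
  phi_{kk} = [rho(k) - sum_{j=1..k-1} phi_{k-1,j} rho(k-j)]
            / [1 - sum_{j=1..k-1} phi_{k-1,j} rho(j)],
  phi_{k,j} = phi_{k-1,j} - phi_{kk} phi_{k-1,k-j},  j = 1..k-1.
Step k = 1:
  phi_11 = rho(1) = 0.692.
Step k = 2:
  phi_22 = [rho(2) - phi_11 rho(1)] / [1 - phi_11 rho(1)] = [0.7462 - (0.692)(0.692)] / [1 - (0.692)(0.692)]
         = 0.267336 / 0.521136 = 0.513.
Therefore phi_{22} = 0.5130.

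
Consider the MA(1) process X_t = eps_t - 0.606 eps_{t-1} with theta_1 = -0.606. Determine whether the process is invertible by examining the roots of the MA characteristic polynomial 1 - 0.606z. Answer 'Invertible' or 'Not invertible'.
\text{Invertible}

The MA(q) characteristic polynomial is P(z) = 1 - 0.606z.
Invertibility requires all roots to lie outside the unit circle, i.e. |z| > 1 for every root.
This is linear in z: 1 + (-0.606) z = 0  =>  z = -1/(-0.606) = 1.650165,  |z| = 1.650165.
Moduli of all roots: 1.6502.
All moduli strictly greater than 1? Yes.
Verdict: Invertible.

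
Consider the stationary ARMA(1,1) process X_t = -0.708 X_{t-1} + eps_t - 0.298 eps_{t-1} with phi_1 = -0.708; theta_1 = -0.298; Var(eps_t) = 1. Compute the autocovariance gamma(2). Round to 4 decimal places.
\gamma(2) = 1.7294

Multiply the model equation by X_{t-k} and take expectations. With theta_0 = psi_0 = 1 and psi_j the MA(infinity) weights, this gives
  gamma(k) - sum_i phi_i gamma(k-i) = c_k,
  c_k = sigma^2 * sum_{j=k..q} theta_j psi_{j-k}   (c_k = 0 for k > q),
using gamma(-m) = gamma(m).
psi-weights needed (psi_j = theta_j + sum_i phi_i psi_{j-i}):
  psi_1 = theta_1 + phi_1 = -0.298 + (-0.708) = -1.006
Right-hand sides:
  c_0 = sigma^2 (1 + theta_1 psi_1) = 1 * (1 + (-0.298)(-1.006)) = 1 * 1.299788 = 1.299788
  c_1 = sigma^2 theta_1 = 1 * (-0.298) = -0.298
  c_2 = 0
Equations for k = 0 and k = 1 (AR order 1):
  gamma(0) = phi_1 gamma(1) + c_0
  gamma(1) = phi_1 gamma(0) + c_1
Substituting the second into the first: gamma(0) (1 - phi_1^2) = c_0 + phi_1 c_1, so
  gamma(0) = (c_0 + phi_1 c_1) / (1 - phi_1^2) = (1.299788 + (-0.708)(-0.298)) / (1 - (-0.708)^2) = 1.510772 / 0.498736 = 3.029202.
  gamma(1) = phi_1 gamma(0) + c_1 = (-0.708)(3.029202) + (-0.298) = -2.442675.
For k = 2 (> q): gamma(2) = phi_1 gamma(1) = (-0.708)(-2.442675) = 1.729414.
Therefore gamma(2) = 1.7294 (to 4 decimal places).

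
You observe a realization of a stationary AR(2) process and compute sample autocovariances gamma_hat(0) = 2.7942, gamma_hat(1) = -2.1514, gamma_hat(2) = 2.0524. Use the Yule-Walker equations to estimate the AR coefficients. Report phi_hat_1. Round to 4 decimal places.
\hat\phi_{1} = -0.5020

The Yule-Walker equations for an AR(p) process read, in matrix form,
  Gamma_p phi = r_p,   with   (Gamma_p)_{ij} = gamma(|i - j|),
                       (r_p)_i = gamma(i),   i,j = 1..p.
Substitute the sample gammas (Toeplitz matrix and right-hand side of size 2):
  Gamma_p = [[2.7942, -2.1514], [-2.1514, 2.7942]]
  r_p     = [-2.1514, 2.0524]
Written out:
  2.7942 phi_1 - 2.1514 phi_2 = -2.1514
  -2.1514 phi_1 + 2.7942 phi_2 = 2.0524
Solve by Cramer's rule:
  det = gamma(0)^2 - gamma(1)^2 = (2.7942)^2 - (-2.1514)^2 = 7.80755364 - 4.62852196 = 3.17903168
  phi_hat_1 = [gamma(1) gamma(0) - gamma(1) gamma(2)] / det = [(-2.1514)(2.7942) - (-2.1514)(2.0524)] / 3.17903168 = -1.59590852 / 3.17903168 = -0.502
  phi_hat_2 = [gamma(0) gamma(2) - gamma(1)^2] / det = [(2.7942)(2.0524) - (-2.1514)^2] / 3.17903168 = 1.10629412 / 3.17903168 = 0.348
So phi_hat = [-0.5020, 0.3480].
Therefore phi_hat_1 = -0.5020.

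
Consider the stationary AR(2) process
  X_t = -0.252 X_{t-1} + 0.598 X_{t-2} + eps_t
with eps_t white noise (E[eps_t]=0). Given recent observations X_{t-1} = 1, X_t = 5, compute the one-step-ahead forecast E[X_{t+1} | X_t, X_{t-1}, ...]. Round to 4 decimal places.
E[X_{t+1} \mid \mathcal F_t] = -0.6620

For an AR(p) model X_t = c + sum_i phi_i X_{t-i} + eps_t, the
one-step-ahead conditional mean is
  E[X_{t+1} | X_t, ...] = c + sum_i phi_i X_{t+1-i}.
Substitute known values:
  E[X_{t+1} | ...] = (-0.252) * (5) + (0.598) * (1)
                   = -0.6620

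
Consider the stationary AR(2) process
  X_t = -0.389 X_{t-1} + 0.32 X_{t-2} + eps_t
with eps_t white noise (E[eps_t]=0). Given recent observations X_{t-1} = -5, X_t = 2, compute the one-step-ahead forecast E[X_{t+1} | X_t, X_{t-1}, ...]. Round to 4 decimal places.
E[X_{t+1} \mid \mathcal F_t] = -2.3780

For an AR(p) model X_t = c + sum_i phi_i X_{t-i} + eps_t, the
one-step-ahead conditional mean is
  E[X_{t+1} | X_t, ...] = c + sum_i phi_i X_{t+1-i}.
Substitute known values:
  E[X_{t+1} | ...] = (-0.389) * (2) + (0.32) * (-5)
                   = -2.3780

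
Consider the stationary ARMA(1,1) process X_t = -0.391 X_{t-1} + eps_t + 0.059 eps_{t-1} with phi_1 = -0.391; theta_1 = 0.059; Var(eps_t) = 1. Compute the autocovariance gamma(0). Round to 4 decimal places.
\gamma(0) = 1.1301

Multiply the model equation by X_{t-k} and take expectations. With theta_0 = psi_0 = 1 and psi_j the MA(infinity) weights, this gives
  gamma(k) - sum_i phi_i gamma(k-i) = c_k,
  c_k = sigma^2 * sum_{j=k..q} theta_j psi_{j-k}   (c_k = 0 for k > q),
using gamma(-m) = gamma(m).
psi-weights needed (psi_j = theta_j + sum_i phi_i psi_{j-i}):
  psi_1 = theta_1 + phi_1 = 0.059 + (-0.391) = -0.332
Right-hand sides:
  c_0 = sigma^2 (1 + theta_1 psi_1) = 1 * (1 + (0.059)(-0.332)) = 1 * 0.980412 = 0.980412
  c_1 = sigma^2 theta_1 = 1 * (0.059) = 0.059
  c_2 = 0
Equations for k = 0 and k = 1 (AR order 1):
  gamma(0) = phi_1 gamma(1) + c_0
  gamma(1) = phi_1 gamma(0) + c_1
Substituting the second into the first: gamma(0) (1 - phi_1^2) = c_0 + phi_1 c_1, so
  gamma(0) = (c_0 + phi_1 c_1) / (1 - phi_1^2) = (0.980412 + (-0.391)(0.059)) / (1 - (-0.391)^2) = 0.957343 / 0.847119 = 1.130116.
Therefore gamma(0) = 1.1301 (to 4 decimal places).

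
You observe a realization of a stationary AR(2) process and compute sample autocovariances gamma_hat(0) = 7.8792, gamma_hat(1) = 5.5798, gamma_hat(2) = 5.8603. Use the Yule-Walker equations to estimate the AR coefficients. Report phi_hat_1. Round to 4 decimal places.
\hat\phi_{1} = 0.3640

The Yule-Walker equations for an AR(p) process read, in matrix form,
  Gamma_p phi = r_p,   with   (Gamma_p)_{ij} = gamma(|i - j|),
                       (r_p)_i = gamma(i),   i,j = 1..p.
Substitute the sample gammas (Toeplitz matrix and right-hand side of size 2):
  Gamma_p = [[7.8792, 5.5798], [5.5798, 7.8792]]
  r_p     = [5.5798, 5.8603]
Written out:
  7.8792 phi_1 + 5.5798 phi_2 = 5.5798
  5.5798 phi_1 + 7.8792 phi_2 = 5.8603
Solve by Cramer's rule:
  det = gamma(0)^2 - gamma(1)^2 = (7.8792)^2 - (5.5798)^2 = 62.08179264 - 31.13416804 = 30.9476246
  phi_hat_1 = [gamma(1) gamma(0) - gamma(1) gamma(2)] / det = [(5.5798)(7.8792) - (5.5798)(5.8603)] / 30.9476246 = 11.26505822 / 30.9476246 = 0.364
  phi_hat_2 = [gamma(0) gamma(2) - gamma(1)^2] / det = [(7.8792)(5.8603) - (5.5798)^2] / 30.9476246 = 15.04030772 / 30.9476246 = 0.486
So phi_hat = [0.3640, 0.4860].
Therefore phi_hat_1 = 0.3640.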